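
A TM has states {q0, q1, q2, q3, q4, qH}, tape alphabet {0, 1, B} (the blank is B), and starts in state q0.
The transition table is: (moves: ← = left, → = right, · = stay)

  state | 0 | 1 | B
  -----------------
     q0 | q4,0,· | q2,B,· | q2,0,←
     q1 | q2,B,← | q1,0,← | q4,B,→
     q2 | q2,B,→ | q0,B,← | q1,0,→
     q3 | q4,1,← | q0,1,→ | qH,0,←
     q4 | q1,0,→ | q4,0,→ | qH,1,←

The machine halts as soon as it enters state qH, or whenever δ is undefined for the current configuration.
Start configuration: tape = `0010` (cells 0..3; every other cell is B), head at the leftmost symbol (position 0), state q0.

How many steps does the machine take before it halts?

15

state=q0 head=0 tape=[0]010BB   (q0,0)→(q4,0,·)
state=q4 head=0 tape=[0]010BB   (q4,0)→(q1,0,→)
state=q1 head=1 tape=0[0]10BB   (q1,0)→(q2,B,←)
state=q2 head=0 tape=[0]B10BB   (q2,0)→(q2,B,→)
state=q2 head=1 tape=B[B]10BB   (q2,B)→(q1,0,→)
state=q1 head=2 tape=B0[1]0BB   (q1,1)→(q1,0,←)
state=q1 head=1 tape=B[0]00BB   (q1,0)→(q2,B,←)
state=q2 head=0 tape=[B]B00BB   (q2,B)→(q1,0,→)
state=q1 head=1 tape=0[B]00BB   (q1,B)→(q4,B,→)
state=q4 head=2 tape=0B[0]0BB   (q4,0)→(q1,0,→)
state=q1 head=3 tape=0B0[0]BB   (q1,0)→(q2,B,←)
state=q2 head=2 tape=0B[0]BBB   (q2,0)→(q2,B,→)
state=q2 head=3 tape=0BB[B]BB   (q2,B)→(q1,0,→)
state=q1 head=4 tape=0BB0[B]B   (q1,B)→(q4,B,→)
state=q4 head=5 tape=0BB0B[B]   (q4,B)→(qH,1,←)
state=qH head=4 tape=0BB0[B]1
M halts after 15 transitions.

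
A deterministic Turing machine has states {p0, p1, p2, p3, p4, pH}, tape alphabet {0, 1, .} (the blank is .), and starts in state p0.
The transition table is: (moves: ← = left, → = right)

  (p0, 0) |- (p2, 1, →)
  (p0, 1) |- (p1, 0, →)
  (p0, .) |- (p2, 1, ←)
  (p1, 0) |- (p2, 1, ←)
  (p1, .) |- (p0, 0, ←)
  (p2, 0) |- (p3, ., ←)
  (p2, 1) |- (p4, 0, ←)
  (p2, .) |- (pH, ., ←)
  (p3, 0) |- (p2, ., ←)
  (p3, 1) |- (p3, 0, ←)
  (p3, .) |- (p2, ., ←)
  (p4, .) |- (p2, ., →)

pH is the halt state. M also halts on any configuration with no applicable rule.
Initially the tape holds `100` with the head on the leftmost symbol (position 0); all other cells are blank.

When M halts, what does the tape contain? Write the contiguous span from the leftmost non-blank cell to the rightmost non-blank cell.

p0 | ...[1]00   read 1 → write 0, move →, go to p1
p1 | ...0[0]0   read 0 → write 1, move ←, go to p2
p2 | ...[0]10   read 0 → write ., move ←, go to p3
p3 | ..[.].10   read . → write ., move ←, go to p2
p2 | .[.]..10   read . → write ., move ←, go to pH
pH | [.]...10
The non-blank tape span at halt is 10.

10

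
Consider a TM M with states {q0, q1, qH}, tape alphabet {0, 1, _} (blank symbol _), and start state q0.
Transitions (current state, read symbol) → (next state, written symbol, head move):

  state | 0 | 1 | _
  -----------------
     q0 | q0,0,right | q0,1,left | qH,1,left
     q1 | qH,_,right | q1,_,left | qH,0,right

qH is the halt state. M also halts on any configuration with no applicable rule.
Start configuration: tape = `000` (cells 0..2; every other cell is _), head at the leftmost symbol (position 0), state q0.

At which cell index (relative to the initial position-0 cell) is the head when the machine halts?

state=q0 head=0 tape=[0]00_   (q0,0)→(q0,0,right)
state=q0 head=1 tape=0[0]0_   (q0,0)→(q0,0,right)
state=q0 head=2 tape=00[0]_   (q0,0)→(q0,0,right)
state=q0 head=3 tape=000[_]   (q0,_)→(qH,1,left)
state=qH head=2 tape=00[0]1
At halt the head is at cell 2.

2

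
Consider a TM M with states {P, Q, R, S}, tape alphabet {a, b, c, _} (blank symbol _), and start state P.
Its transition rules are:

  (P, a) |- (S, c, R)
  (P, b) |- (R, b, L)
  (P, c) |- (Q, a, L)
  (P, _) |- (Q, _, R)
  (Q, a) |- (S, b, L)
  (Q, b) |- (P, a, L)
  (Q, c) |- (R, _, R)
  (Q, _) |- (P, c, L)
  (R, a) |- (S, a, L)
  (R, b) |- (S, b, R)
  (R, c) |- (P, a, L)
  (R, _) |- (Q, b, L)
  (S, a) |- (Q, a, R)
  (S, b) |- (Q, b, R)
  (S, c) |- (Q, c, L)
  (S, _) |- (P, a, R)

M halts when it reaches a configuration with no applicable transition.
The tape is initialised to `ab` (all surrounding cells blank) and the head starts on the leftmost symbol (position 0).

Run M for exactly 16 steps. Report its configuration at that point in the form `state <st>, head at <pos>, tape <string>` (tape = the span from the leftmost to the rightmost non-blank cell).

state=P head=0 tape=__[a]b_   (P,a)→(S,c,R)
state=S head=1 tape=__c[b]_   (S,b)→(Q,b,R)
state=Q head=2 tape=__cb[_]   (Q,_)→(P,c,L)
state=P head=1 tape=__c[b]c   (P,b)→(R,b,L)
state=R head=0 tape=__[c]bc   (R,c)→(P,a,L)
state=P head=-1 tape=_[_]abc   (P,_)→(Q,_,R)
state=Q head=0 tape=__[a]bc   (Q,a)→(S,b,L)
state=S head=-1 tape=_[_]bbc   (S,_)→(P,a,R)
state=P head=0 tape=_a[b]bc   (P,b)→(R,b,L)
state=R head=-1 tape=_[a]bbc   (R,a)→(S,a,L)
state=S head=-2 tape=[_]abbc   (S,_)→(P,a,R)
state=P head=-1 tape=a[a]bbc   (P,a)→(S,c,R)
state=S head=0 tape=ac[b]bc   (S,b)→(Q,b,R)
state=Q head=1 tape=acb[b]c   (Q,b)→(P,a,L)
state=P head=0 tape=ac[b]ac   (P,b)→(R,b,L)
state=R head=-1 tape=a[c]bac   (R,c)→(P,a,L)
state=P head=-2 tape=[a]abac
After 16 steps: state P, head at -2, tape aabac.

state P, head at -2, tape aabac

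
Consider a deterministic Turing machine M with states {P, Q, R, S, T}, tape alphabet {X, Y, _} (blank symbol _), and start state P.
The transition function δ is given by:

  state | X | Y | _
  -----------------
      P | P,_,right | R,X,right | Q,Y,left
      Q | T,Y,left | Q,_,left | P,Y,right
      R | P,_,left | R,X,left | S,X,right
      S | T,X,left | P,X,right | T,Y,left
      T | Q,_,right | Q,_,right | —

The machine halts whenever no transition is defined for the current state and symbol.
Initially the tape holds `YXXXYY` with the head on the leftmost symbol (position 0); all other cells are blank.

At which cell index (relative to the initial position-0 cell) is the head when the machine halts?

3

P | [Y]XXXYY   read Y → write X, move right, go to R
R | X[X]XXYY   read X → write _, move left, go to P
P | [X]_XXYY   read X → write _, move right, go to P
P | _[_]XXYY   read _ → write Y, move left, go to Q
Q | [_]YXXYY   read _ → write Y, move right, go to P
P | Y[Y]XXYY   read Y → write X, move right, go to R
R | YX[X]XYY   read X → write _, move left, go to P
P | Y[X]_XYY   read X → write _, move right, go to P
P | Y_[_]XYY   read _ → write Y, move left, go to Q
Q | Y[_]YXYY   read _ → write Y, move right, go to P
P | YY[Y]XYY   read Y → write X, move right, go to R
R | YYX[X]YY   read X → write _, move left, go to P
P | YY[X]_YY   read X → write _, move right, go to P
P | YY_[_]YY   read _ → write Y, move left, go to Q
Q | YY[_]YYY   read _ → write Y, move right, go to P
P | YYY[Y]YY   read Y → write X, move right, go to R
R | YYYX[Y]Y   read Y → write X, move left, go to R
R | YYY[X]XY   read X → write _, move left, go to P
P | YY[Y]_XY   read Y → write X, move right, go to R
R | YYX[_]XY   read _ → write X, move right, go to S
S | YYXX[X]Y   read X → write X, move left, go to T
T | YYX[X]XY   read X → write _, move right, go to Q
Q | YYX_[X]Y   read X → write Y, move left, go to T
T | YYX[_]YY
At halt the head is at cell 3.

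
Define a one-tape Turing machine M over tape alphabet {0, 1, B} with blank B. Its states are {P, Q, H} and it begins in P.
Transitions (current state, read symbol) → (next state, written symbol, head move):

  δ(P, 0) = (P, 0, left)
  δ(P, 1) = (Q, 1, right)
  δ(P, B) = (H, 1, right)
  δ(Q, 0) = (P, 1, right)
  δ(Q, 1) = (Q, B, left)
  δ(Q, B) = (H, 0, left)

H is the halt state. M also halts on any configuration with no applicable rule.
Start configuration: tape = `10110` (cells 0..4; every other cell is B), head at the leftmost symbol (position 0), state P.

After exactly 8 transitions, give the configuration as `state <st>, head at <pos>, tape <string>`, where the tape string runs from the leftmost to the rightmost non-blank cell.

P | BB[1]0110   read 1 → write 1, move right, go to Q
Q | BB1[0]110   read 0 → write 1, move right, go to P
P | BB11[1]10   read 1 → write 1, move right, go to Q
Q | BB111[1]0   read 1 → write B, move left, go to Q
Q | BB11[1]B0   read 1 → write B, move left, go to Q
Q | BB1[1]BB0   read 1 → write B, move left, go to Q
Q | BB[1]BBB0   read 1 → write B, move left, go to Q
Q | B[B]BBBB0   read B → write 0, move left, go to H
H | [B]0BBBB0
After 8 steps: state H, head at -2, tape 0BBBB0.

state H, head at -2, tape 0BBBB0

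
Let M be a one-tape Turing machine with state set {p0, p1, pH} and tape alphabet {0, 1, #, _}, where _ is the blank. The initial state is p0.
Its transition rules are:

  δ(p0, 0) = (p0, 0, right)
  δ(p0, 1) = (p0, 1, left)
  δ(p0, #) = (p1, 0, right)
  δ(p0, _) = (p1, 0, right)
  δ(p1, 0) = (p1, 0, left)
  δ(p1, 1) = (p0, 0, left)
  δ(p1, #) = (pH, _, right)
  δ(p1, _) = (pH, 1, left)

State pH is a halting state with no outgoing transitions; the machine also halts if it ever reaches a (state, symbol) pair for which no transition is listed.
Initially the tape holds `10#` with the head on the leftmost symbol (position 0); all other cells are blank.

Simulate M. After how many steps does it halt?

8

state=p0 head=0 tape=_[1]0#_   (p0,1)→(p0,1,left)
state=p0 head=-1 tape=[_]10#_   (p0,_)→(p1,0,right)
state=p1 head=0 tape=0[1]0#_   (p1,1)→(p0,0,left)
state=p0 head=-1 tape=[0]00#_   (p0,0)→(p0,0,right)
state=p0 head=0 tape=0[0]0#_   (p0,0)→(p0,0,right)
state=p0 head=1 tape=00[0]#_   (p0,0)→(p0,0,right)
state=p0 head=2 tape=000[#]_   (p0,#)→(p1,0,right)
state=p1 head=3 tape=0000[_]   (p1,_)→(pH,1,left)
state=pH head=2 tape=000[0]1
M halts after 8 transitions.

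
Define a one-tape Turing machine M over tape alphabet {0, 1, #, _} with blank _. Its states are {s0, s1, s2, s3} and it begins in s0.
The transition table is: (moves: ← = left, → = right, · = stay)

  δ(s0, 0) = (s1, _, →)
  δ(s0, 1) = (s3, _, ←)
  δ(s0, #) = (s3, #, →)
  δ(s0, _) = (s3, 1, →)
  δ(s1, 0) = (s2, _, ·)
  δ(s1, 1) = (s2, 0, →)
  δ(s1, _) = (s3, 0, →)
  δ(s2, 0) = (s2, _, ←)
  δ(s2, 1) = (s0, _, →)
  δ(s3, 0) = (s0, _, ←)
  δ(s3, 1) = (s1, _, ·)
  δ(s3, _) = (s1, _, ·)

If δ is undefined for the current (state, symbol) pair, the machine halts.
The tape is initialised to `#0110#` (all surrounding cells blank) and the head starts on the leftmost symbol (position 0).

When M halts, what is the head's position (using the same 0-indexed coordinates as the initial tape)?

5

s0 | [#]0110#   read # → write #, move →, go to s3
s3 | #[0]110#   read 0 → write _, move ←, go to s0
s0 | [#]_110#   read # → write #, move →, go to s3
s3 | #[_]110#   read _ → write _, move ·, go to s1
s1 | #[_]110#   read _ → write 0, move →, go to s3
s3 | #0[1]10#   read 1 → write _, move ·, go to s1
s1 | #0[_]10#   read _ → write 0, move →, go to s3
s3 | #00[1]0#   read 1 → write _, move ·, go to s1
s1 | #00[_]0#   read _ → write 0, move →, go to s3
s3 | #000[0]#   read 0 → write _, move ←, go to s0
s0 | #00[0]_#   read 0 → write _, move →, go to s1
s1 | #00_[_]#   read _ → write 0, move →, go to s3
s3 | #00_0[#]
At halt the head is at cell 5.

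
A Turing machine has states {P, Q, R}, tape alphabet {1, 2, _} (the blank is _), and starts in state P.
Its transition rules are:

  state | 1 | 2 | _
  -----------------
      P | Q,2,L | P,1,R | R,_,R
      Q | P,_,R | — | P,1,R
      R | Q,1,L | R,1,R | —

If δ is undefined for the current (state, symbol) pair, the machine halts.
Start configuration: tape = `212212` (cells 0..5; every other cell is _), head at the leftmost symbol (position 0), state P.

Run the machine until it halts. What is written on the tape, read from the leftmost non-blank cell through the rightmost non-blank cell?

11_11

state=P head=0 tape=[2]12212__   (P,2)→(P,1,R)
state=P head=1 tape=1[1]2212__   (P,1)→(Q,2,L)
state=Q head=0 tape=[1]22212__   (Q,1)→(P,_,R)
state=P head=1 tape=_[2]2212__   (P,2)→(P,1,R)
state=P head=2 tape=_1[2]212__   (P,2)→(P,1,R)
state=P head=3 tape=_11[2]12__   (P,2)→(P,1,R)
state=P head=4 tape=_111[1]2__   (P,1)→(Q,2,L)
state=Q head=3 tape=_11[1]22__   (Q,1)→(P,_,R)
state=P head=4 tape=_11_[2]2__   (P,2)→(P,1,R)
state=P head=5 tape=_11_1[2]__   (P,2)→(P,1,R)
state=P head=6 tape=_11_11[_]_   (P,_)→(R,_,R)
state=R head=7 tape=_11_11_[_]
The non-blank tape span at halt is 11_11.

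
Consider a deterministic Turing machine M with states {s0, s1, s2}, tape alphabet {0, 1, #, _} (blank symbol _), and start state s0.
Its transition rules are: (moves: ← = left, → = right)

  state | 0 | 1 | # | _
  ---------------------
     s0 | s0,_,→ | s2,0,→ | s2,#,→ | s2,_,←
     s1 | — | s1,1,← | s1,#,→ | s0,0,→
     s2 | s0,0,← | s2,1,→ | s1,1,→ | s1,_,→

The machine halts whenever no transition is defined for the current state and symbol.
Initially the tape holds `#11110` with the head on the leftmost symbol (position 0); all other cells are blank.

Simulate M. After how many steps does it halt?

29

s0 | [#]11110___   read # → write #, move →, go to s2
s2 | #[1]1110___   read 1 → write 1, move →, go to s2
s2 | #1[1]110___   read 1 → write 1, move →, go to s2
s2 | #11[1]10___   read 1 → write 1, move →, go to s2
s2 | #111[1]0___   read 1 → write 1, move →, go to s2
s2 | #1111[0]___   read 0 → write 0, move ←, go to s0
s0 | #111[1]0___   read 1 → write 0, move →, go to s2
s2 | #1110[0]___   read 0 → write 0, move ←, go to s0
s0 | #111[0]0___   read 0 → write _, move →, go to s0
s0 | #111_[0]___   read 0 → write _, move →, go to s0
s0 | #111__[_]__   read _ → write _, move ←, go to s2
s2 | #111_[_]___   read _ → write _, move →, go to s1
s1 | #111__[_]__   read _ → write 0, move →, go to s0
s0 | #111__0[_]_   read _ → write _, move ←, go to s2
s2 | #111__[0]__   read 0 → write 0, move ←, go to s0
s0 | #111_[_]0__   read _ → write _, move ←, go to s2
s2 | #111[_]_0__   read _ → write _, move →, go to s1
s1 | #111_[_]0__   read _ → write 0, move →, go to s0
s0 | #111_0[0]__   read 0 → write _, move →, go to s0
s0 | #111_0_[_]_   read _ → write _, move ←, go to s2
s2 | #111_0[_]__   read _ → write _, move →, go to s1
s1 | #111_0_[_]_   read _ → write 0, move →, go to s0
s0 | #111_0_0[_]   read _ → write _, move ←, go to s2
s2 | #111_0_[0]_   read 0 → write 0, move ←, go to s0
s0 | #111_0[_]0_   read _ → write _, move ←, go to s2
s2 | #111_[0]_0_   read 0 → write 0, move ←, go to s0
s0 | #111[_]0_0_   read _ → write _, move ←, go to s2
s2 | #11[1]_0_0_   read 1 → write 1, move →, go to s2
s2 | #111[_]0_0_   read _ → write _, move →, go to s1
s1 | #111_[0]_0_
M halts after 29 transitions.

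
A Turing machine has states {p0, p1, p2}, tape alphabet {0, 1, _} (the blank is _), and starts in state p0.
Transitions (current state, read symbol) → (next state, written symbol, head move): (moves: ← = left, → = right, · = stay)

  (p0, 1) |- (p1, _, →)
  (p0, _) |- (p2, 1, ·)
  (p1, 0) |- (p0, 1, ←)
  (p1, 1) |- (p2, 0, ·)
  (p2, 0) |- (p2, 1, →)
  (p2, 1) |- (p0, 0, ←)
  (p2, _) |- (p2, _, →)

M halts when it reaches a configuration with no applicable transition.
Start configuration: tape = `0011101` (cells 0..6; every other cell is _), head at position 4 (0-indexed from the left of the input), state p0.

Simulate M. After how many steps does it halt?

12

state=p0 head=4 tape=0011[1]01   (p0,1)→(p1,_,→)
state=p1 head=5 tape=0011_[0]1   (p1,0)→(p0,1,←)
state=p0 head=4 tape=0011[_]11   (p0,_)→(p2,1,·)
state=p2 head=4 tape=0011[1]11   (p2,1)→(p0,0,←)
state=p0 head=3 tape=001[1]011   (p0,1)→(p1,_,→)
state=p1 head=4 tape=001_[0]11   (p1,0)→(p0,1,←)
state=p0 head=3 tape=001[_]111   (p0,_)→(p2,1,·)
state=p2 head=3 tape=001[1]111   (p2,1)→(p0,0,←)
state=p0 head=2 tape=00[1]0111   (p0,1)→(p1,_,→)
state=p1 head=3 tape=00_[0]111   (p1,0)→(p0,1,←)
state=p0 head=2 tape=00[_]1111   (p0,_)→(p2,1,·)
state=p2 head=2 tape=00[1]1111   (p2,1)→(p0,0,←)
state=p0 head=1 tape=0[0]01111
M halts after 12 transitions.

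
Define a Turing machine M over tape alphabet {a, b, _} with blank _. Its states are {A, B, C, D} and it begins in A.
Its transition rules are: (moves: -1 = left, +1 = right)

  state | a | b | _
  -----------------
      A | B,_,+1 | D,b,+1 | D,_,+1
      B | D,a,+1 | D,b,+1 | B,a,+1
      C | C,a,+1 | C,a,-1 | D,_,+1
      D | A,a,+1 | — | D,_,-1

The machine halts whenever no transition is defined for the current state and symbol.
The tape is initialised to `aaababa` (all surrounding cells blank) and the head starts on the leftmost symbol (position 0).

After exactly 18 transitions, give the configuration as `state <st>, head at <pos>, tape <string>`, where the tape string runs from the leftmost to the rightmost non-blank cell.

state D, head at 6, tape aababa

A | [a]aababa__   read a → write _, move +1, go to B
B | _[a]ababa__   read a → write a, move +1, go to D
D | _a[a]baba__   read a → write a, move +1, go to A
A | _aa[b]aba__   read b → write b, move +1, go to D
D | _aab[a]ba__   read a → write a, move +1, go to A
A | _aaba[b]a__   read b → write b, move +1, go to D
D | _aabab[a]__   read a → write a, move +1, go to A
A | _aababa[_]_   read _ → write _, move +1, go to D
D | _aababa_[_]   read _ → write _, move -1, go to D
D | _aababa[_]_   read _ → write _, move -1, go to D
D | _aabab[a]__   read a → write a, move +1, go to A
A | _aababa[_]_   read _ → write _, move +1, go to D
D | _aababa_[_]   read _ → write _, move -1, go to D
D | _aababa[_]_   read _ → write _, move -1, go to D
D | _aabab[a]__   read a → write a, move +1, go to A
A | _aababa[_]_   read _ → write _, move +1, go to D
D | _aababa_[_]   read _ → write _, move -1, go to D
D | _aababa[_]_   read _ → write _, move -1, go to D
D | _aabab[a]__
After 18 steps: state D, head at 6, tape aababa.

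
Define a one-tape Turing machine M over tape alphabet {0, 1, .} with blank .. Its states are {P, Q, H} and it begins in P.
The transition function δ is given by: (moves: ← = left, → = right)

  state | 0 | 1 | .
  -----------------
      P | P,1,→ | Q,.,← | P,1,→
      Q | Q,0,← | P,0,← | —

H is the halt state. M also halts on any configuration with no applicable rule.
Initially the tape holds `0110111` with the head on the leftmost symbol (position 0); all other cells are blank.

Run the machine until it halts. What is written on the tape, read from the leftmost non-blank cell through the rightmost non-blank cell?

state=P head=0 tape=...[0]110111   (P,0)→(P,1,→)
state=P head=1 tape=...1[1]10111   (P,1)→(Q,.,←)
state=Q head=0 tape=...[1].10111   (Q,1)→(P,0,←)
state=P head=-1 tape=..[.]0.10111   (P,.)→(P,1,→)
state=P head=0 tape=..1[0].10111   (P,0)→(P,1,→)
state=P head=1 tape=..11[.]10111   (P,.)→(P,1,→)
state=P head=2 tape=..111[1]0111   (P,1)→(Q,.,←)
state=Q head=1 tape=..11[1].0111   (Q,1)→(P,0,←)
state=P head=0 tape=..1[1]0.0111   (P,1)→(Q,.,←)
state=Q head=-1 tape=..[1].0.0111   (Q,1)→(P,0,←)
state=P head=-2 tape=.[.]0.0.0111   (P,.)→(P,1,→)
state=P head=-1 tape=.1[0].0.0111   (P,0)→(P,1,→)
state=P head=0 tape=.11[.]0.0111   (P,.)→(P,1,→)
state=P head=1 tape=.111[0].0111   (P,0)→(P,1,→)
state=P head=2 tape=.1111[.]0111   (P,.)→(P,1,→)
state=P head=3 tape=.11111[0]111   (P,0)→(P,1,→)
state=P head=4 tape=.111111[1]11   (P,1)→(Q,.,←)
state=Q head=3 tape=.11111[1].11   (Q,1)→(P,0,←)
state=P head=2 tape=.1111[1]0.11   (P,1)→(Q,.,←)
state=Q head=1 tape=.111[1].0.11   (Q,1)→(P,0,←)
state=P head=0 tape=.11[1]0.0.11   (P,1)→(Q,.,←)
state=Q head=-1 tape=.1[1].0.0.11   (Q,1)→(P,0,←)
state=P head=-2 tape=.[1]0.0.0.11   (P,1)→(Q,.,←)
state=Q head=-3 tape=[.].0.0.0.11
The non-blank tape span at halt is 0.0.0.11.

0.0.0.11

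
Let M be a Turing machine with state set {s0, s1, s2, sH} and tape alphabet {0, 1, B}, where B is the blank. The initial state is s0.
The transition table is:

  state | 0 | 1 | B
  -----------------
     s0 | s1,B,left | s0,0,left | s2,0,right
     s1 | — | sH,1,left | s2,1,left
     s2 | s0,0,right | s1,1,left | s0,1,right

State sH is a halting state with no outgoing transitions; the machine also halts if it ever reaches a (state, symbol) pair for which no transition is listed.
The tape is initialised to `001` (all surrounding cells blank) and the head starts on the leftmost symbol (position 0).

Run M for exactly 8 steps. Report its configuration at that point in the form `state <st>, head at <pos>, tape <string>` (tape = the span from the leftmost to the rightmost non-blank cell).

state=s0 head=0 tape=BBB[0]01   (s0,0)→(s1,B,left)
state=s1 head=-1 tape=BB[B]B01   (s1,B)→(s2,1,left)
state=s2 head=-2 tape=B[B]1B01   (s2,B)→(s0,1,right)
state=s0 head=-1 tape=B1[1]B01   (s0,1)→(s0,0,left)
state=s0 head=-2 tape=B[1]0B01   (s0,1)→(s0,0,left)
state=s0 head=-3 tape=[B]00B01   (s0,B)→(s2,0,right)
state=s2 head=-2 tape=0[0]0B01   (s2,0)→(s0,0,right)
state=s0 head=-1 tape=00[0]B01   (s0,0)→(s1,B,left)
state=s1 head=-2 tape=0[0]BB01
After 8 steps: state s1, head at -2, tape 00BB01.

state s1, head at -2, tape 00BB01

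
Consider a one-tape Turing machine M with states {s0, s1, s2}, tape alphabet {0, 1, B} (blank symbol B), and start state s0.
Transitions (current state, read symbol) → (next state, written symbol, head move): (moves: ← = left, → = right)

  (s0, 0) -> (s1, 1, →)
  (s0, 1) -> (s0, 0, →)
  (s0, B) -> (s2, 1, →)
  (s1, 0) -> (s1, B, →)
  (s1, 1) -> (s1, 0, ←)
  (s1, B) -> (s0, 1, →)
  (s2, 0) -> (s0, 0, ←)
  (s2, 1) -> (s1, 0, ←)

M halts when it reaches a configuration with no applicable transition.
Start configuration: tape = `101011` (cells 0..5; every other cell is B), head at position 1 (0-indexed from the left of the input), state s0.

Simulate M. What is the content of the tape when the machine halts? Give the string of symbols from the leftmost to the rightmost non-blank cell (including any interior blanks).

11B11BB11

state=s0 head=1 tape=B1[0]1011BBB   (s0,0)→(s1,1,→)
state=s1 head=2 tape=B11[1]011BBB   (s1,1)→(s1,0,←)
state=s1 head=1 tape=B1[1]0011BBB   (s1,1)→(s1,0,←)
state=s1 head=0 tape=B[1]00011BBB   (s1,1)→(s1,0,←)
state=s1 head=-1 tape=[B]000011BBB   (s1,B)→(s0,1,→)
state=s0 head=0 tape=1[0]00011BBB   (s0,0)→(s1,1,→)
state=s1 head=1 tape=11[0]0011BBB   (s1,0)→(s1,B,→)
state=s1 head=2 tape=11B[0]011BBB   (s1,0)→(s1,B,→)
state=s1 head=3 tape=11BB[0]11BBB   (s1,0)→(s1,B,→)
state=s1 head=4 tape=11BBB[1]1BBB   (s1,1)→(s1,0,←)
state=s1 head=3 tape=11BB[B]01BBB   (s1,B)→(s0,1,→)
state=s0 head=4 tape=11BB1[0]1BBB   (s0,0)→(s1,1,→)
state=s1 head=5 tape=11BB11[1]BBB   (s1,1)→(s1,0,←)
state=s1 head=4 tape=11BB1[1]0BBB   (s1,1)→(s1,0,←)
state=s1 head=3 tape=11BB[1]00BBB   (s1,1)→(s1,0,←)
state=s1 head=2 tape=11B[B]000BBB   (s1,B)→(s0,1,→)
state=s0 head=3 tape=11B1[0]00BBB   (s0,0)→(s1,1,→)
state=s1 head=4 tape=11B11[0]0BBB   (s1,0)→(s1,B,→)
state=s1 head=5 tape=11B11B[0]BBB   (s1,0)→(s1,B,→)
state=s1 head=6 tape=11B11BB[B]BB   (s1,B)→(s0,1,→)
state=s0 head=7 tape=11B11BB1[B]B   (s0,B)→(s2,1,→)
state=s2 head=8 tape=11B11BB11[B]
The non-blank tape span at halt is 11B11BB11.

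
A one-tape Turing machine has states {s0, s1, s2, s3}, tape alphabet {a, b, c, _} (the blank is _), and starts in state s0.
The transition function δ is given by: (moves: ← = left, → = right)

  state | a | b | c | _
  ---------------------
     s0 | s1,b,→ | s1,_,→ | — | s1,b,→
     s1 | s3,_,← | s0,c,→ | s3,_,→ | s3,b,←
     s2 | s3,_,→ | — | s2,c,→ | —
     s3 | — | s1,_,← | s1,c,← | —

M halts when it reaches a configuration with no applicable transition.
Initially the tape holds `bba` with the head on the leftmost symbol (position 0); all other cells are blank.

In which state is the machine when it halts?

s0 | [b]ba_   read b → write _, move →, go to s1
s1 | _[b]a_   read b → write c, move →, go to s0
s0 | _c[a]_   read a → write b, move →, go to s1
s1 | _cb[_]   read _ → write b, move ←, go to s3
s3 | _c[b]b   read b → write _, move ←, go to s1
s1 | _[c]_b   read c → write _, move →, go to s3
s3 | __[_]b
No transition is defined for (s3, _); M halts in state s3.

s3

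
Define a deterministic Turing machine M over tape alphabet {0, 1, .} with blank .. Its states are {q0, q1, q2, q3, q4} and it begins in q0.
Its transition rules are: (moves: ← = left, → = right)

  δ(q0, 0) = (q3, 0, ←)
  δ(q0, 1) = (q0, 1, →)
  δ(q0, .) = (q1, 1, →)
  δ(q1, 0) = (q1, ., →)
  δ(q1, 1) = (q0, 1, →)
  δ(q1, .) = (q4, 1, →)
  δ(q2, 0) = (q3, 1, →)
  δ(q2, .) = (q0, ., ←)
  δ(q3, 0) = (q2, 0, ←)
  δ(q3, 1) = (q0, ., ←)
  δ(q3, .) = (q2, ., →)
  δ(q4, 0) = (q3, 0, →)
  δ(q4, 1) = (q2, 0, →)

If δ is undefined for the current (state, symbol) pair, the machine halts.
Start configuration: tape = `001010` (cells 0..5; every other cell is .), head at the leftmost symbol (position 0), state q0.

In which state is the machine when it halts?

q2

q0 | .[0]01010   read 0 → write 0, move ←, go to q3
q3 | [.]001010   read . → write ., move →, go to q2
q2 | .[0]01010   read 0 → write 1, move →, go to q3
q3 | .1[0]1010   read 0 → write 0, move ←, go to q2
q2 | .[1]01010
No transition is defined for (q2, 1); M halts in state q2.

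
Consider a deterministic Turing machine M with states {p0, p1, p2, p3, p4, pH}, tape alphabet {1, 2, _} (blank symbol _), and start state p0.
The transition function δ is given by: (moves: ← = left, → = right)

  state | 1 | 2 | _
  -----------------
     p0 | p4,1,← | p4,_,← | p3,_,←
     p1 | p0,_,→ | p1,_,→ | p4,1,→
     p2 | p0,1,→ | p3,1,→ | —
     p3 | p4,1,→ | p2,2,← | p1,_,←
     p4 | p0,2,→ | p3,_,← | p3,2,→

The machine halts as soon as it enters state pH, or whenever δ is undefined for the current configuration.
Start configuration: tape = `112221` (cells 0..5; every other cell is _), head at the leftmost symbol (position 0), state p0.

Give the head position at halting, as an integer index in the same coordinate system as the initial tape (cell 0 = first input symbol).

state=p0 head=0 tape=_[1]12221   (p0,1)→(p4,1,←)
state=p4 head=-1 tape=[_]112221   (p4,_)→(p3,2,→)
state=p3 head=0 tape=2[1]12221   (p3,1)→(p4,1,→)
state=p4 head=1 tape=21[1]2221   (p4,1)→(p0,2,→)
state=p0 head=2 tape=212[2]221   (p0,2)→(p4,_,←)
state=p4 head=1 tape=21[2]_221   (p4,2)→(p3,_,←)
state=p3 head=0 tape=2[1]__221   (p3,1)→(p4,1,→)
state=p4 head=1 tape=21[_]_221   (p4,_)→(p3,2,→)
state=p3 head=2 tape=212[_]221   (p3,_)→(p1,_,←)
state=p1 head=1 tape=21[2]_221   (p1,2)→(p1,_,→)
state=p1 head=2 tape=21_[_]221   (p1,_)→(p4,1,→)
state=p4 head=3 tape=21_1[2]21   (p4,2)→(p3,_,←)
state=p3 head=2 tape=21_[1]_21   (p3,1)→(p4,1,→)
state=p4 head=3 tape=21_1[_]21   (p4,_)→(p3,2,→)
state=p3 head=4 tape=21_12[2]1   (p3,2)→(p2,2,←)
state=p2 head=3 tape=21_1[2]21   (p2,2)→(p3,1,→)
state=p3 head=4 tape=21_11[2]1   (p3,2)→(p2,2,←)
state=p2 head=3 tape=21_1[1]21   (p2,1)→(p0,1,→)
state=p0 head=4 tape=21_11[2]1   (p0,2)→(p4,_,←)
state=p4 head=3 tape=21_1[1]_1   (p4,1)→(p0,2,→)
state=p0 head=4 tape=21_12[_]1   (p0,_)→(p3,_,←)
state=p3 head=3 tape=21_1[2]_1   (p3,2)→(p2,2,←)
state=p2 head=2 tape=21_[1]2_1   (p2,1)→(p0,1,→)
state=p0 head=3 tape=21_1[2]_1   (p0,2)→(p4,_,←)
state=p4 head=2 tape=21_[1]__1   (p4,1)→(p0,2,→)
state=p0 head=3 tape=21_2[_]_1   (p0,_)→(p3,_,←)
state=p3 head=2 tape=21_[2]__1   (p3,2)→(p2,2,←)
state=p2 head=1 tape=21[_]2__1
At halt the head is at cell 1.

1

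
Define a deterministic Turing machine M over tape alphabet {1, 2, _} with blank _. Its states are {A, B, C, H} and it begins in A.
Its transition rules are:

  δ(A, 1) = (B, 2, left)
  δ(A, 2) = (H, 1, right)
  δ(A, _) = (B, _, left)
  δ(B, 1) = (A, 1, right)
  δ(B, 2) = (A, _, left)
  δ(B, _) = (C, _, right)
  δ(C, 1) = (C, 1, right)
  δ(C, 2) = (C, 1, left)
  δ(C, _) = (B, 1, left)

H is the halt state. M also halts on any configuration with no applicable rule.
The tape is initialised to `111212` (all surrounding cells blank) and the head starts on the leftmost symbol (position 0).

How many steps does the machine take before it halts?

21

state=A head=0 tape=__[1]11212__   (A,1)→(B,2,left)
state=B head=-1 tape=_[_]211212__   (B,_)→(C,_,right)
state=C head=0 tape=__[2]11212__   (C,2)→(C,1,left)
state=C head=-1 tape=_[_]111212__   (C,_)→(B,1,left)
state=B head=-2 tape=[_]1111212__   (B,_)→(C,_,right)
state=C head=-1 tape=_[1]111212__   (C,1)→(C,1,right)
state=C head=0 tape=_1[1]11212__   (C,1)→(C,1,right)
state=C head=1 tape=_11[1]1212__   (C,1)→(C,1,right)
state=C head=2 tape=_111[1]212__   (C,1)→(C,1,right)
state=C head=3 tape=_1111[2]12__   (C,2)→(C,1,left)
state=C head=2 tape=_111[1]112__   (C,1)→(C,1,right)
state=C head=3 tape=_1111[1]12__   (C,1)→(C,1,right)
state=C head=4 tape=_11111[1]2__   (C,1)→(C,1,right)
state=C head=5 tape=_111111[2]__   (C,2)→(C,1,left)
state=C head=4 tape=_11111[1]1__   (C,1)→(C,1,right)
state=C head=5 tape=_111111[1]__   (C,1)→(C,1,right)
state=C head=6 tape=_1111111[_]_   (C,_)→(B,1,left)
state=B head=5 tape=_111111[1]1_   (B,1)→(A,1,right)
state=A head=6 tape=_1111111[1]_   (A,1)→(B,2,left)
state=B head=5 tape=_111111[1]2_   (B,1)→(A,1,right)
state=A head=6 tape=_1111111[2]_   (A,2)→(H,1,right)
state=H head=7 tape=_11111111[_]
M halts after 21 transitions.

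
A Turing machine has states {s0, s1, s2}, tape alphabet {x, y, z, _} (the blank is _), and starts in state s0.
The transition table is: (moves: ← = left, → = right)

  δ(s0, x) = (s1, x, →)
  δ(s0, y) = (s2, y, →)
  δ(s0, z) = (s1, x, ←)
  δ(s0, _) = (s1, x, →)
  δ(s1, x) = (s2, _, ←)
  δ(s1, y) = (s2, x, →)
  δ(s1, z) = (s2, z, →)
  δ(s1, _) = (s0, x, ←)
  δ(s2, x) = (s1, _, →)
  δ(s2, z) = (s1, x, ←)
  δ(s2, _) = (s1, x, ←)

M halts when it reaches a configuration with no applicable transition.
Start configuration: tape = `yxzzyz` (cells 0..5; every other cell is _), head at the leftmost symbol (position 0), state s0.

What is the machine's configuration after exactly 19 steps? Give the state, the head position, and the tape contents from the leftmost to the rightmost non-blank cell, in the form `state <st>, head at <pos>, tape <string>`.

state s2, head at 3, tape y_zx_x

state=s0 head=0 tape=[y]xzzyz   (s0,y)→(s2,y,→)
state=s2 head=1 tape=y[x]zzyz   (s2,x)→(s1,_,→)
state=s1 head=2 tape=y_[z]zyz   (s1,z)→(s2,z,→)
state=s2 head=3 tape=y_z[z]yz   (s2,z)→(s1,x,←)
state=s1 head=2 tape=y_[z]xyz   (s1,z)→(s2,z,→)
state=s2 head=3 tape=y_z[x]yz   (s2,x)→(s1,_,→)
state=s1 head=4 tape=y_z_[y]z   (s1,y)→(s2,x,→)
state=s2 head=5 tape=y_z_x[z]   (s2,z)→(s1,x,←)
state=s1 head=4 tape=y_z_[x]x   (s1,x)→(s2,_,←)
state=s2 head=3 tape=y_z[_]_x   (s2,_)→(s1,x,←)
state=s1 head=2 tape=y_[z]x_x   (s1,z)→(s2,z,→)
state=s2 head=3 tape=y_z[x]_x   (s2,x)→(s1,_,→)
state=s1 head=4 tape=y_z_[_]x   (s1,_)→(s0,x,←)
state=s0 head=3 tape=y_z[_]xx   (s0,_)→(s1,x,→)
state=s1 head=4 tape=y_zx[x]x   (s1,x)→(s2,_,←)
state=s2 head=3 tape=y_z[x]_x   (s2,x)→(s1,_,→)
state=s1 head=4 tape=y_z_[_]x   (s1,_)→(s0,x,←)
state=s0 head=3 tape=y_z[_]xx   (s0,_)→(s1,x,→)
state=s1 head=4 tape=y_zx[x]x   (s1,x)→(s2,_,←)
state=s2 head=3 tape=y_z[x]_x
After 19 steps: state s2, head at 3, tape y_zx_x.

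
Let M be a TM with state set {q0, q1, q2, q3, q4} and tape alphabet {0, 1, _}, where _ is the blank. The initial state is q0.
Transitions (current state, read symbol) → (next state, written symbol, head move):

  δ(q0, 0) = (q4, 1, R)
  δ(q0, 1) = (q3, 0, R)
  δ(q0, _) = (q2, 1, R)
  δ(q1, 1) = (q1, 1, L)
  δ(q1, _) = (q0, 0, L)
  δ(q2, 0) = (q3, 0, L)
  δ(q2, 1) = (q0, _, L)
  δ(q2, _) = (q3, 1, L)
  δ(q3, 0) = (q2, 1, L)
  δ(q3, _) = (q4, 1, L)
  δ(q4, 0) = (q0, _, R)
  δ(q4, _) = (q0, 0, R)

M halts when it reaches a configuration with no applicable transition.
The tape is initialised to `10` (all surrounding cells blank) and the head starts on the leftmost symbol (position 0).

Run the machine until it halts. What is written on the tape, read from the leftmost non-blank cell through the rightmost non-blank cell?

0011011

state=q0 head=0 tape=_____[1]0   (q0,1)→(q3,0,R)
state=q3 head=1 tape=_____0[0]   (q3,0)→(q2,1,L)
state=q2 head=0 tape=_____[0]1   (q2,0)→(q3,0,L)
state=q3 head=-1 tape=____[_]01   (q3,_)→(q4,1,L)
state=q4 head=-2 tape=___[_]101   (q4,_)→(q0,0,R)
state=q0 head=-1 tape=___0[1]01   (q0,1)→(q3,0,R)
state=q3 head=0 tape=___00[0]1   (q3,0)→(q2,1,L)
state=q2 head=-1 tape=___0[0]11   (q2,0)→(q3,0,L)
state=q3 head=-2 tape=___[0]011   (q3,0)→(q2,1,L)
state=q2 head=-3 tape=__[_]1011   (q2,_)→(q3,1,L)
state=q3 head=-4 tape=_[_]11011   (q3,_)→(q4,1,L)
state=q4 head=-5 tape=[_]111011   (q4,_)→(q0,0,R)
state=q0 head=-4 tape=0[1]11011   (q0,1)→(q3,0,R)
state=q3 head=-3 tape=00[1]1011
The non-blank tape span at halt is 0011011.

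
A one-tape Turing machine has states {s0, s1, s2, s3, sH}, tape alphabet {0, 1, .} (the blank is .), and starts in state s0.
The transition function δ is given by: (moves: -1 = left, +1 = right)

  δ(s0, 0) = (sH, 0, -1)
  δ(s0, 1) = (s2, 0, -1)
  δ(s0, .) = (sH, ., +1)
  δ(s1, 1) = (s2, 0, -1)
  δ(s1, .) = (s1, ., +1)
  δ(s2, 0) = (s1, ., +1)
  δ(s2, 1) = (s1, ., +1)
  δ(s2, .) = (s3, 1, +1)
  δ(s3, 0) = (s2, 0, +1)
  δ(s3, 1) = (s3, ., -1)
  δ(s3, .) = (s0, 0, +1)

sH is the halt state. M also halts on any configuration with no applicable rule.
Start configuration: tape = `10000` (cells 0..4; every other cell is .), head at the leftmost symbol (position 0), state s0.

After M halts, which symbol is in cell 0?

0

s0 | .[1]0000   read 1 → write 0, move -1, go to s2
s2 | [.]00000   read . → write 1, move +1, go to s3
s3 | 1[0]0000   read 0 → write 0, move +1, go to s2
s2 | 10[0]000   read 0 → write ., move +1, go to s1
s1 | 10.[0]00
Cell 0 holds 0 when M halts.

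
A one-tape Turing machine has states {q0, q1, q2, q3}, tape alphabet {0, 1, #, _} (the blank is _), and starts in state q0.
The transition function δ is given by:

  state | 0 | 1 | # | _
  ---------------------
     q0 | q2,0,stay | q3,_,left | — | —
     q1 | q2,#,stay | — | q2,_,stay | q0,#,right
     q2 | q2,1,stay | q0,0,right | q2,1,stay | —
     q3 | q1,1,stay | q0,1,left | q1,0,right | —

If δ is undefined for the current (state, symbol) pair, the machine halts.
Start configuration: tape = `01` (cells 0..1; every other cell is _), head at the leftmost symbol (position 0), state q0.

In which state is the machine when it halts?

q1

state=q0 head=0 tape=[0]1   (q0,0)→(q2,0,stay)
state=q2 head=0 tape=[0]1   (q2,0)→(q2,1,stay)
state=q2 head=0 tape=[1]1   (q2,1)→(q0,0,right)
state=q0 head=1 tape=0[1]   (q0,1)→(q3,_,left)
state=q3 head=0 tape=[0]_   (q3,0)→(q1,1,stay)
state=q1 head=0 tape=[1]_
No transition is defined for (q1, 1); M halts in state q1.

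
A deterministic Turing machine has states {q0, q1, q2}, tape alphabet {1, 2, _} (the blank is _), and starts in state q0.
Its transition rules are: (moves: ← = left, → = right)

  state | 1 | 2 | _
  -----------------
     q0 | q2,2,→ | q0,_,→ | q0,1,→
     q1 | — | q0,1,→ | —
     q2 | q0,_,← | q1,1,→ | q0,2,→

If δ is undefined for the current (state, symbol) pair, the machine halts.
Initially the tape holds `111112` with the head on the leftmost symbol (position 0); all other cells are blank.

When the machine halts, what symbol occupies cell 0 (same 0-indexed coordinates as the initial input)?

_

state=q0 head=0 tape=[1]11112_   (q0,1)→(q2,2,→)
state=q2 head=1 tape=2[1]1112_   (q2,1)→(q0,_,←)
state=q0 head=0 tape=[2]_1112_   (q0,2)→(q0,_,→)
state=q0 head=1 tape=_[_]1112_   (q0,_)→(q0,1,→)
state=q0 head=2 tape=_1[1]112_   (q0,1)→(q2,2,→)
state=q2 head=3 tape=_12[1]12_   (q2,1)→(q0,_,←)
state=q0 head=2 tape=_1[2]_12_   (q0,2)→(q0,_,→)
state=q0 head=3 tape=_1_[_]12_   (q0,_)→(q0,1,→)
state=q0 head=4 tape=_1_1[1]2_   (q0,1)→(q2,2,→)
state=q2 head=5 tape=_1_12[2]_   (q2,2)→(q1,1,→)
state=q1 head=6 tape=_1_121[_]
Cell 0 holds _ when M halts.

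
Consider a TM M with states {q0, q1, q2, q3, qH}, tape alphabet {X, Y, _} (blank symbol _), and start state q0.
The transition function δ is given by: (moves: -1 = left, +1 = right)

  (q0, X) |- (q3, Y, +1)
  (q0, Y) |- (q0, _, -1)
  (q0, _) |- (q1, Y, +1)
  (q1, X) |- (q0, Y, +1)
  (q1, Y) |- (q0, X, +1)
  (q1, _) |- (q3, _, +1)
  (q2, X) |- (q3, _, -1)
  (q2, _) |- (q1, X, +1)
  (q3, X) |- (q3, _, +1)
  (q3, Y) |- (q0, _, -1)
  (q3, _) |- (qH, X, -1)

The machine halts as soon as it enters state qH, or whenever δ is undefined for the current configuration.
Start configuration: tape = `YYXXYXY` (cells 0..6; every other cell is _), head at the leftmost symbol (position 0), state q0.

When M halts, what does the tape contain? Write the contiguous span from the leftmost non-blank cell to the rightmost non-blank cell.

q0 | _[Y]YXXYXY_   read Y → write _, move -1, go to q0
q0 | [_]_YXXYXY_   read _ → write Y, move +1, go to q1
q1 | Y[_]YXXYXY_   read _ → write _, move +1, go to q3
q3 | Y_[Y]XXYXY_   read Y → write _, move -1, go to q0
q0 | Y[_]_XXYXY_   read _ → write Y, move +1, go to q1
q1 | YY[_]XXYXY_   read _ → write _, move +1, go to q3
q3 | YY_[X]XYXY_   read X → write _, move +1, go to q3
q3 | YY__[X]YXY_   read X → write _, move +1, go to q3
q3 | YY___[Y]XY_   read Y → write _, move -1, go to q0
q0 | YY__[_]_XY_   read _ → write Y, move +1, go to q1
q1 | YY__Y[_]XY_   read _ → write _, move +1, go to q3
q3 | YY__Y_[X]Y_   read X → write _, move +1, go to q3
q3 | YY__Y__[Y]_   read Y → write _, move -1, go to q0
q0 | YY__Y_[_]__   read _ → write Y, move +1, go to q1
q1 | YY__Y_Y[_]_   read _ → write _, move +1, go to q3
q3 | YY__Y_Y_[_]   read _ → write X, move -1, go to qH
qH | YY__Y_Y[_]X
The non-blank tape span at halt is YY__Y_Y_X.

YY__Y_Y_X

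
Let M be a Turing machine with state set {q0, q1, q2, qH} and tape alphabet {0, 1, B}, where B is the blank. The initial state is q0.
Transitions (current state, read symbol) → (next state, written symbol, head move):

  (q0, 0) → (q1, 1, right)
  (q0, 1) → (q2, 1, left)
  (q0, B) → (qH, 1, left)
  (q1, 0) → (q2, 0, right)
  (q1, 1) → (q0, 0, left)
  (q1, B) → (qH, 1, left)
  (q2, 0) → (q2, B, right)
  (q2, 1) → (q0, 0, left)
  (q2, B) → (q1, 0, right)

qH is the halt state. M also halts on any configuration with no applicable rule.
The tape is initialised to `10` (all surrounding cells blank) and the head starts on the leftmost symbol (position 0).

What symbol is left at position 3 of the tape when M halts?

1

q0 | B[1]0BB   read 1 → write 1, move left, go to q2
q2 | [B]10BB   read B → write 0, move right, go to q1
q1 | 0[1]0BB   read 1 → write 0, move left, go to q0
q0 | [0]00BB   read 0 → write 1, move right, go to q1
q1 | 1[0]0BB   read 0 → write 0, move right, go to q2
q2 | 10[0]BB   read 0 → write B, move right, go to q2
q2 | 10B[B]B   read B → write 0, move right, go to q1
q1 | 10B0[B]   read B → write 1, move left, go to qH
qH | 10B[0]1
Cell 3 holds 1 when M halts.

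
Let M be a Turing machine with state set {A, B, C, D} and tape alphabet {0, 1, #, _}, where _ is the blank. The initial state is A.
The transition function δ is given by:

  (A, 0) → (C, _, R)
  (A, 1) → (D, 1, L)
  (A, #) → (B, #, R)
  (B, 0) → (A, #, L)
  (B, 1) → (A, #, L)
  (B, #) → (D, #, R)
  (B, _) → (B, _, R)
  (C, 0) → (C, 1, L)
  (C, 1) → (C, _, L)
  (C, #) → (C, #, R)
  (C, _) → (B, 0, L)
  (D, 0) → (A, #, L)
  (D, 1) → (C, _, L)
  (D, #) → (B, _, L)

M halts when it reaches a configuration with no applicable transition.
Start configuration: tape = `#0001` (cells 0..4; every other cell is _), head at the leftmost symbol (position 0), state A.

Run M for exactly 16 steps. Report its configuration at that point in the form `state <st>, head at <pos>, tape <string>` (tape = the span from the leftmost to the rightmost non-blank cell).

A | [#]0001   read # → write #, move R, go to B
B | #[0]001   read 0 → write #, move L, go to A
A | [#]#001   read # → write #, move R, go to B
B | #[#]001   read # → write #, move R, go to D
D | ##[0]01   read 0 → write #, move L, go to A
A | #[#]#01   read # → write #, move R, go to B
B | ##[#]01   read # → write #, move R, go to D
D | ###[0]1   read 0 → write #, move L, go to A
A | ##[#]#1   read # → write #, move R, go to B
B | ###[#]1   read # → write #, move R, go to D
D | ####[1]   read 1 → write _, move L, go to C
C | ###[#]_   read # → write #, move R, go to C
C | ####[_]   read _ → write 0, move L, go to B
B | ###[#]0   read # → write #, move R, go to D
D | ####[0]   read 0 → write #, move L, go to A
A | ###[#]#   read # → write #, move R, go to B
B | ####[#]
After 16 steps: state B, head at 4, tape #####.

state B, head at 4, tape #####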